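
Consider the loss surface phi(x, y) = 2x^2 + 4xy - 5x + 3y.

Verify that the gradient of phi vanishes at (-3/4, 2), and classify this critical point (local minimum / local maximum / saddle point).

saddle point

∇phi = (4x + 4y - 5, 4x + 3); substituting (-3/4, 2) gives ∇phi = (0, 0), so (-3/4, 2) is indeed a critical point.
The Hessian of phi is constant: H = [[4, 4], [4, 0]].
det(H) = 4·0 − 4² = -16.
Since det(H) < 0, H is indefinite and the critical point is a saddle point.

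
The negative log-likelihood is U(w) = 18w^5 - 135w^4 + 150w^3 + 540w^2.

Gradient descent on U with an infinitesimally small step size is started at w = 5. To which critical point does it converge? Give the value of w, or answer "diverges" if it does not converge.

4

U'(w) = 90w(w - 4)(w - 3)(w + 1), so U'(5) = 5400.
Gradient descent moves in the -U' direction, i.e. w is decreasing.
The nearest critical point in that direction is w = 4, where U'' = 1800 > 0 (a local minimum). The iterate converges there.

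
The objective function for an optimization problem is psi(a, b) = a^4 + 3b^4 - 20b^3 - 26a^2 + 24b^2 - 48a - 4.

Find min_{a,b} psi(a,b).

-484

psi(a,b) separates as P(a) + Q(b) − 4, so its minimum is min P + min Q − 4.
P'(a) = 4(a - 4)(a + 1)(a + 3) vanishes at a ∈ {-3, -1, 4}; Q'(b) = 12b(b - 4)(b - 1) vanishes at b ∈ {0, 1, 4}.
Local minima of P (where P''>0): P(-3)=-9, P(4)=-352. Local minima of Q: Q(0)=0, Q(4)=-128.
So the global minimum of psi is P(4) + Q(4) − 4 = -352 − 128 − 4 = -484, attained at (4, 4).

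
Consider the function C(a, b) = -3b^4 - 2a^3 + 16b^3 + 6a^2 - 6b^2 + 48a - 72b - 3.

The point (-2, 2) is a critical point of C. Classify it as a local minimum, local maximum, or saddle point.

local minimum

The mixed partial ∂²C/∂a∂b is 0, so the Hessian at any point is diag(C_aa, C_bb) = diag(12(-a + 1), 12(-3b^2 + 8b - 1)).
At (-2, 2): H = diag(36, 36).
Both eigenvalues are positive, so H is positive definite: a local minimum.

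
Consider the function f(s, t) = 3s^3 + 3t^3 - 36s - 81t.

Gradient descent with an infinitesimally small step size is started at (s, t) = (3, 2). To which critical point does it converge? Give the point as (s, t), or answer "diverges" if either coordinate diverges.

f is separable, so gradient descent decouples: s follows -∂f/∂s, t follows -∂f/∂t.
∂f/∂s = 9(s - 2)(s + 2); at s=3 this is 45, so s decreases.
∂f/∂t = 9(t - 3)(t + 3); at t=2 this is -45, so t increases.
s converges to its nearest critical value 2 (a local min of the s-part); t converges to 3. The iterate converges to (2, 3).

(2, 3)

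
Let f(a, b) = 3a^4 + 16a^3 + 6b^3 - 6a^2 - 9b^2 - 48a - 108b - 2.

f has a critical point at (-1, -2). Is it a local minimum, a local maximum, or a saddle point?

local maximum

The mixed partial ∂²f/∂a∂b is 0, so the Hessian at any point is diag(f_aa, f_bb) = diag(12(3a^2 + 8a - 1), 18(2b - 1)).
At (-1, -2): H = diag(-72, -90).
Both eigenvalues are negative, so H is negative definite: a local maximum.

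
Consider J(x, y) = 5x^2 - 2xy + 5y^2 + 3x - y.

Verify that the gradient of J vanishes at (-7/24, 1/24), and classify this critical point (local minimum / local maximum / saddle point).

∇J = (10x - 2y + 3, -2x + 10y - 1); substituting (-7/24, 1/24) gives ∇J = (0, 0), so (-7/24, 1/24) is indeed a critical point.
The Hessian of J is constant: H = [[10, -2], [-2, 10]].
det(H) = 10·10 − (-2)² = 96.
det(H) > 0 and tr(H) = 20 > 0, so H is positive definite and the point is a local minimum.

local minimum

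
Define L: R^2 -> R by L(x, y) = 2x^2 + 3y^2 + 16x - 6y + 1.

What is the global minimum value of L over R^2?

-34

L(x,y) separates as P(x) + Q(y) + 1, so its minimum is min P + min Q + 1.
P'(x) = 4x + 16 vanishes at x ∈ {-4}; Q'(y) = 6y - 6 vanishes at y ∈ {1}.
Local minima of P (where P''>0): P(-4)=-32. Local minima of Q: Q(1)=-3.
So the global minimum of L is P(-4) + Q(1) + 1 = -32 − 3 + 1 = -34, attained at (-4, 1).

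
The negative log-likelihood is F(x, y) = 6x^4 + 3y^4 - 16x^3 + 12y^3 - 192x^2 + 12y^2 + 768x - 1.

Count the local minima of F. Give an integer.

4

F separates as a function of x plus a function of y, so ∇F=0 decouples.
∂F/∂x = 24(x - 4)(x - 2)(x + 4) = 0 at x ∈ {-4, 2, 4}; ∂F/∂y = 12y(y + 1)(y + 2) = 0 at y ∈ {-2, -1, 0}.
The Hessian is diagonal: diag(F_xx, F_yy). Second derivatives: F_xx(-4)=1152, F_xx(2)=-288, F_xx(4)=384; F_yy(-2)=24, F_yy(-1)=-12, F_yy(0)=24.
Local minima occur where both diagonal entries positive: (-4, -2), (-4, 0), (4, -2), (4, 0). Count: 4.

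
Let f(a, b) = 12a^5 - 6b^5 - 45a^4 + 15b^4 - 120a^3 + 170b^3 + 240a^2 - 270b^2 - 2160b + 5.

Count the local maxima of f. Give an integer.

f separates as a function of a plus a function of b, so ∇f=0 decouples.
∂f/∂a = 60a(a - 4)(a - 1)(a + 2) = 0 at a ∈ {-2, 0, 1, 4}; ∂f/∂b = -30(b - 4)(b - 3)(b + 2)(b + 3) = 0 at b ∈ {-3, -2, 3, 4}.
The Hessian is diagonal: diag(f_aa, f_bb). Second derivatives: f_aa(-2)=-2160, f_aa(0)=480, f_aa(1)=-540, f_aa(4)=4320; f_bb(-3)=1260, f_bb(-2)=-900, f_bb(3)=900, f_bb(4)=-1260.
Local maxima occur where both diagonal entries negative: (-2, -2), (-2, 4), (1, -2), (1, 4). Count: 4.

4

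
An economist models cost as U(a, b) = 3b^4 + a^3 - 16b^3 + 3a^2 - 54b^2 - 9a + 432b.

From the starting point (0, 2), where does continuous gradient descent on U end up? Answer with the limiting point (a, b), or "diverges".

(1, -3)

U is separable, so gradient descent decouples: a follows -∂U/∂a, b follows -∂U/∂b.
∂U/∂a = 3(a - 1)(a + 3); at a=0 this is -9, so a increases.
∂U/∂b = 12(b - 4)(b - 3)(b + 3); at b=2 this is 120, so b decreases.
a converges to its nearest critical value 1 (a local min of the a-part); b converges to -3. The iterate converges to (1, -3).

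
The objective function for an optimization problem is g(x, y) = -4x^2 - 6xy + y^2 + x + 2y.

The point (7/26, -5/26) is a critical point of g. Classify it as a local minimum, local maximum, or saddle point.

The Hessian of g is constant: H = [[-8, -6], [-6, 2]].
det(H) = (-8)·2 − (-6)² = -52.
Since det(H) < 0, H is indefinite and the critical point is a saddle point.

saddle point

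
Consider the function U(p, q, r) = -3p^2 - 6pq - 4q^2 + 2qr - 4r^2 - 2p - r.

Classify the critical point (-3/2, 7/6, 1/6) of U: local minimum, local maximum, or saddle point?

The Hessian is constant: H = [[-6, -6, 0], [-6, -8, 2], [0, 2, -8]].
Leading principal minors: Δ₁ = -6, Δ₂ = 12, Δ₃ = -72.
The minors alternate sign starting negative (−, +, −), so H is negative definite: a local maximum.

local maximum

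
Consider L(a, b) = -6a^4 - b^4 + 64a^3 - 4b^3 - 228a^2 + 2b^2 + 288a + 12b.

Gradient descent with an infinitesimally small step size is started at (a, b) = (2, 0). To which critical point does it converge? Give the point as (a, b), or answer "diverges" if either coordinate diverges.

(3, -1)

L is separable, so gradient descent decouples: a follows -∂L/∂a, b follows -∂L/∂b.
∂L/∂a = -24(a - 4)(a - 3)(a - 1); at a=2 this is -48, so a increases.
∂L/∂b = -4(b - 1)(b + 1)(b + 3); at b=0 this is 12, so b decreases.
a converges to its nearest critical value 3 (a local min of the a-part); b converges to -1. The iterate converges to (3, -1).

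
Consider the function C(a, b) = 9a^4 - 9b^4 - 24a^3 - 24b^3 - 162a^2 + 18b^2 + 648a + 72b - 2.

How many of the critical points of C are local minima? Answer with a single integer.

2

C separates as a function of a plus a function of b, so ∇C=0 decouples.
∂C/∂a = 36(a - 3)(a - 2)(a + 3) = 0 at a ∈ {-3, 2, 3}; ∂C/∂b = -36(b - 1)(b + 1)(b + 2) = 0 at b ∈ {-2, -1, 1}.
The Hessian is diagonal: diag(C_aa, C_bb). Second derivatives: C_aa(-3)=1080, C_aa(2)=-180, C_aa(3)=216; C_bb(-2)=-108, C_bb(-1)=72, C_bb(1)=-216.
Local minima occur where both diagonal entries positive: (-3, -1), (3, -1). Count: 2.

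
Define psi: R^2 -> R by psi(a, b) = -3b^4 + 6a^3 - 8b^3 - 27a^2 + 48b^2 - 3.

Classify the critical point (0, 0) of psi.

The mixed partial ∂²psi/∂a∂b is 0, so the Hessian at any point is diag(psi_aa, psi_bb) = diag(18(2a - 3), 12(-3b^2 - 4b + 8)).
At (0, 0): H = diag(-54, 96).
The eigenvalues have opposite signs, so H is indefinite: a saddle point.

saddle point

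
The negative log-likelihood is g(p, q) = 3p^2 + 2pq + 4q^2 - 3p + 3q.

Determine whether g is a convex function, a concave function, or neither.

convex

g is quadratic, so its Hessian is the constant matrix H = [[6, 2], [2, 8]].
det(H) = 44, tr(H) = 14.
det(H) > 0 and tr(H) > 0, so H is positive definite everywhere: convex.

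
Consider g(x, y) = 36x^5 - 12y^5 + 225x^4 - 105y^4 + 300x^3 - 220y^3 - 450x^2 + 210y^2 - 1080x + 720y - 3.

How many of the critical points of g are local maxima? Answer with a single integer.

g separates as a function of x plus a function of y, so ∇g=0 decouples.
∂g/∂x = 180(x - 1)(x + 1)(x + 2)(x + 3) = 0 at x ∈ {-3, -2, -1, 1}; ∂g/∂y = -60(y - 1)(y + 1)(y + 3)(y + 4) = 0 at y ∈ {-4, -3, -1, 1}.
The Hessian is diagonal: diag(g_xx, g_yy). Second derivatives: g_xx(-3)=-1440, g_xx(-2)=540, g_xx(-1)=-720, g_xx(1)=4320; g_yy(-4)=900, g_yy(-3)=-480, g_yy(-1)=720, g_yy(1)=-2400.
Local maxima occur where both diagonal entries negative: (-3, -3), (-3, 1), (-1, -3), (-1, 1). Count: 4.

4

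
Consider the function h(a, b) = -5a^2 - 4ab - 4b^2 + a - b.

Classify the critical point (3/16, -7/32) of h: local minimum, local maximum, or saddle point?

local maximum

The Hessian of h is constant: H = [[-10, -4], [-4, -8]].
det(H) = (-10)·(-8) − (-4)² = 64.
det(H) > 0 and tr(H) = -18 < 0, so H is negative definite and the point is a local maximum.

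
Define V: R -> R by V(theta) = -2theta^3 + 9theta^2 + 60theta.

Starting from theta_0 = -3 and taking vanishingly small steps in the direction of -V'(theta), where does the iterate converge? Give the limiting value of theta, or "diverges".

V'(theta) = -6(theta - 5)(theta + 2), so V'(-3) = -48.
Gradient descent moves in the -V' direction, i.e. theta is increasing.
The nearest critical point in that direction is theta = -2, where V'' = 42 > 0 (a local minimum). The iterate converges there.

-2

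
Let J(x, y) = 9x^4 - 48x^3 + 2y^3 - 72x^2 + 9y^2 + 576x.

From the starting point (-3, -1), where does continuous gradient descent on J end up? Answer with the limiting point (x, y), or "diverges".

J is separable, so gradient descent decouples: x follows -∂J/∂x, y follows -∂J/∂y.
∂J/∂x = 36(x - 4)(x - 2)(x + 2); at x=-3 this is -1260, so x increases.
∂J/∂y = 6y(y + 3); at y=-1 this is -12, so y increases.
x converges to its nearest critical value -2 (a local min of the x-part); y converges to 0. The iterate converges to (-2, 0).

(-2, 0)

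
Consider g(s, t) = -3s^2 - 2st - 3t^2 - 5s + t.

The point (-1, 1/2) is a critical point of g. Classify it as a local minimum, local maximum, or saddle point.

The Hessian of g is constant: H = [[-6, -2], [-2, -6]].
det(H) = (-6)·(-6) − (-2)² = 32.
det(H) > 0 and tr(H) = -12 < 0, so H is negative definite and the point is a local maximum.

local maximum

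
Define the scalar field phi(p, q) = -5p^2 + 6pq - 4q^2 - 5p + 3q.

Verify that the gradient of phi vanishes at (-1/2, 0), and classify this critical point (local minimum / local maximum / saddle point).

local maximum

∇phi = (-10p + 6q - 5, 6p - 8q + 3); substituting (-1/2, 0) gives ∇phi = (0, 0), so (-1/2, 0) is indeed a critical point.
The Hessian of phi is constant: H = [[-10, 6], [6, -8]].
det(H) = (-10)·(-8) − 6² = 44.
det(H) > 0 and tr(H) = -18 < 0, so H is negative definite and the point is a local maximum.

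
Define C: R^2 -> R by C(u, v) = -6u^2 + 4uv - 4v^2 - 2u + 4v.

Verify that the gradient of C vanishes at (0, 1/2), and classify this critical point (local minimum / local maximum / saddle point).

local maximum

∇C = (-12u + 4v - 2, 4u - 8v + 4); substituting (0, 1/2) gives ∇C = (0, 0), so (0, 1/2) is indeed a critical point.
The Hessian of C is constant: H = [[-12, 4], [4, -8]].
det(H) = (-12)·(-8) − 4² = 80.
det(H) > 0 and tr(H) = -20 < 0, so H is negative definite and the point is a local maximum.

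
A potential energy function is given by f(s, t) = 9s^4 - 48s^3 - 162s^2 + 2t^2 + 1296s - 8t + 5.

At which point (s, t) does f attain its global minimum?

(-3, 2)

f(s,t) separates as P(s) + Q(t) + 5, so its minimum is min P + min Q + 5.
P'(s) = 36(s - 4)(s - 3)(s + 3) vanishes at s ∈ {-3, 3, 4}; Q'(t) = 4(t - 2) vanishes at t ∈ {2}.
Local minima of P (where P''>0): P(-3)=-3321, P(4)=1824. Local minima of Q: Q(2)=-8.
So the global minimum of f is P(-3) + Q(2) + 5 = -3321 − 8 + 5 = -3324, attained at (-3, 2).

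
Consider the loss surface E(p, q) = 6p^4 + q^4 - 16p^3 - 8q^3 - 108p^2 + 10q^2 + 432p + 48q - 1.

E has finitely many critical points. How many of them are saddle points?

E separates as a function of p plus a function of q, so ∇E=0 decouples.
∂E/∂p = 24(p - 3)(p - 2)(p + 3) = 0 at p ∈ {-3, 2, 3}; ∂E/∂q = 4(q - 4)(q - 3)(q + 1) = 0 at q ∈ {-1, 3, 4}.
The Hessian is diagonal: diag(E_pp, E_qq). Second derivatives: E_pp(-3)=720, E_pp(2)=-120, E_pp(3)=144; E_qq(-1)=80, E_qq(3)=-16, E_qq(4)=20.
Saddle points occur where the two diagonal entries have opposite signs: (-3, 3), (2, -1), (2, 4), (3, 3). Count: 4.

4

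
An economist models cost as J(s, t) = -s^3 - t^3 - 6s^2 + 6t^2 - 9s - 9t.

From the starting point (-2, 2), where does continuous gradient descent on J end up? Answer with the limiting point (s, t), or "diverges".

J is separable, so gradient descent decouples: s follows -∂J/∂s, t follows -∂J/∂t.
∂J/∂s = -3(s + 1)(s + 3); at s=-2 this is 3, so s decreases.
∂J/∂t = -3(t - 3)(t - 1); at t=2 this is 3, so t decreases.
s converges to its nearest critical value -3 (a local min of the s-part); t converges to 1. The iterate converges to (-3, 1).

(-3, 1)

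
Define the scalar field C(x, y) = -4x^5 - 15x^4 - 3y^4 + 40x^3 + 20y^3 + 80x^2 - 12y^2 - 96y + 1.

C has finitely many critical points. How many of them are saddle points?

6

C separates as a function of x plus a function of y, so ∇C=0 decouples.
∂C/∂x = -20x(x - 2)(x + 1)(x + 4) = 0 at x ∈ {-4, -1, 0, 2}; ∂C/∂y = -12(y - 4)(y - 2)(y + 1) = 0 at y ∈ {-1, 2, 4}.
The Hessian is diagonal: diag(C_xx, C_yy). Second derivatives: C_xx(-4)=1440, C_xx(-1)=-180, C_xx(0)=160, C_xx(2)=-720; C_yy(-1)=-180, C_yy(2)=72, C_yy(4)=-120.
Saddle points occur where the two diagonal entries have opposite signs: (-4, -1), (-4, 4), (-1, 2), (0, -1), (0, 4), (2, 2). Count: 6.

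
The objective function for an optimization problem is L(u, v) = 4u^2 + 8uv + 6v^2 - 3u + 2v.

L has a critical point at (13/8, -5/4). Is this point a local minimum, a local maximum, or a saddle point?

The Hessian of L is constant: H = [[8, 8], [8, 12]].
det(H) = 8·12 − 8² = 32.
det(H) > 0 and tr(H) = 20 > 0, so H is positive definite and the point is a local minimum.

local minimum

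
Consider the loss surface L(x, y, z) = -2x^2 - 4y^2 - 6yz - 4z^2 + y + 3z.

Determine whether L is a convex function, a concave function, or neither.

L is quadratic, so its Hessian is the constant matrix H = [[-4, 0, 0], [0, -8, -6], [0, -6, -8]].
Leading principal minors: -4, 32, -112.
Signs alternate −, +, − ⇒ H ≺ 0 ⇒ concave.

concave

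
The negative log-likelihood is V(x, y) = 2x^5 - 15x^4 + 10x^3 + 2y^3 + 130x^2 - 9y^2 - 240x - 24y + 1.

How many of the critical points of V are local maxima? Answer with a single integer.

2

V separates as a function of x plus a function of y, so ∇V=0 decouples.
∂V/∂x = 10(x - 4)(x - 3)(x - 1)(x + 2) = 0 at x ∈ {-2, 1, 3, 4}; ∂V/∂y = 6(y - 4)(y + 1) = 0 at y ∈ {-1, 4}.
The Hessian is diagonal: diag(V_xx, V_yy). Second derivatives: V_xx(-2)=-900, V_xx(1)=180, V_xx(3)=-100, V_xx(4)=180; V_yy(-1)=-30, V_yy(4)=30.
Local maxima occur where both diagonal entries negative: (-2, -1), (3, -1). Count: 2.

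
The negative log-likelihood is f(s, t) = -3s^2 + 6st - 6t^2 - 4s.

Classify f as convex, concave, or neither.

f is quadratic, so its Hessian is the constant matrix H = [[-6, 6], [6, -12]].
det(H) = 36, tr(H) = -18.
det(H) > 0 and tr(H) < 0, so H is negative definite everywhere: concave.

concave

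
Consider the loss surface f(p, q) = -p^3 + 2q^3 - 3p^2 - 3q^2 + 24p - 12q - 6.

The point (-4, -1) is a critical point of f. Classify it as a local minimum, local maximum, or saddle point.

saddle point

The mixed partial ∂²f/∂p∂q is 0, so the Hessian at any point is diag(f_pp, f_qq) = diag(-6(p + 1), 6(2q - 1)).
At (-4, -1): H = diag(18, -18).
The eigenvalues have opposite signs, so H is indefinite: a saddle point.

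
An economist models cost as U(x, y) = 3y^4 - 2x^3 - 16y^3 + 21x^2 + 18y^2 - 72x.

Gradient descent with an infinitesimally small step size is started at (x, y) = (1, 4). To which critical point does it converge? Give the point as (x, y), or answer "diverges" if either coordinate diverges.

(3, 3)

U is separable, so gradient descent decouples: x follows -∂U/∂x, y follows -∂U/∂y.
∂U/∂x = -6(x - 4)(x - 3); at x=1 this is -36, so x increases.
∂U/∂y = 12y(y - 3)(y - 1); at y=4 this is 144, so y decreases.
x converges to its nearest critical value 3 (a local min of the x-part); y converges to 3. The iterate converges to (3, 3).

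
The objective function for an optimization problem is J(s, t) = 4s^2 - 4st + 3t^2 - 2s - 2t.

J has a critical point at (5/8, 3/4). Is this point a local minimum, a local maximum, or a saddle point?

local minimum

The Hessian of J is constant: H = [[8, -4], [-4, 6]].
det(H) = 8·6 − (-4)² = 32.
det(H) > 0 and tr(H) = 14 > 0, so H is positive definite and the point is a local minimum.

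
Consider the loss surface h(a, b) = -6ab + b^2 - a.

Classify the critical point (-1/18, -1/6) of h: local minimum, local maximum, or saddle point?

The Hessian of h is constant: H = [[0, -6], [-6, 2]].
det(H) = 0·2 − (-6)² = -36.
Since det(H) < 0, H is indefinite and the critical point is a saddle point.

saddle point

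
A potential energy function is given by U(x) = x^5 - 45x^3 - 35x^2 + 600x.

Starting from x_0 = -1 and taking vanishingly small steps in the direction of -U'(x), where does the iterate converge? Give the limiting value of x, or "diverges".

U'(x) = 5(x - 5)(x - 2)(x + 3)(x + 4), so U'(-1) = 540.
Gradient descent moves in the -U' direction, i.e. x is decreasing.
The nearest critical point in that direction is x = -3, where U'' = 200 > 0 (a local minimum). The iterate converges there.

-3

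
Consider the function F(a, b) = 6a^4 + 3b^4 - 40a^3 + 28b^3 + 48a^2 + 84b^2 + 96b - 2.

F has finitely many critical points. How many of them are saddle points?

F separates as a function of a plus a function of b, so ∇F=0 decouples.
∂F/∂a = 24a(a - 4)(a - 1) = 0 at a ∈ {0, 1, 4}; ∂F/∂b = 12(b + 1)(b + 2)(b + 4) = 0 at b ∈ {-4, -2, -1}.
The Hessian is diagonal: diag(F_aa, F_bb). Second derivatives: F_aa(0)=96, F_aa(1)=-72, F_aa(4)=288; F_bb(-4)=72, F_bb(-2)=-24, F_bb(-1)=36.
Saddle points occur where the two diagonal entries have opposite signs: (0, -2), (1, -4), (1, -1), (4, -2). Count: 4.

4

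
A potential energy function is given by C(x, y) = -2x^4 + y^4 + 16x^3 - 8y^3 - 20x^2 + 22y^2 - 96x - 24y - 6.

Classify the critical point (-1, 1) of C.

The mixed partial ∂²C/∂x∂y is 0, so the Hessian at any point is diag(C_xx, C_yy) = diag(8(-3x^2 + 12x - 5), 4(3y^2 - 12y + 11)).
At (-1, 1): H = diag(-160, 8).
The eigenvalues have opposite signs, so H is indefinite: a saddle point.

saddle point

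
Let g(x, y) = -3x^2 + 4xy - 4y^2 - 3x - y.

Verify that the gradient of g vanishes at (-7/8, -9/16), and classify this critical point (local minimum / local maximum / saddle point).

local maximum

∇g = (-6x + 4y - 3, 4x - 8y - 1); substituting (-7/8, -9/16) gives ∇g = (0, 0), so (-7/8, -9/16) is indeed a critical point.
The Hessian of g is constant: H = [[-6, 4], [4, -8]].
det(H) = (-6)·(-8) − 4² = 32.
det(H) > 0 and tr(H) = -14 < 0, so H is negative definite and the point is a local maximum.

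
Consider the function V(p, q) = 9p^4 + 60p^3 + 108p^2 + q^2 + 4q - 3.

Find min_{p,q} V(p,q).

-7

V(p,q) separates as A(p) + B(q) − 3, so its minimum is min A + min B − 3.
A'(p) = 36p(p + 2)(p + 3) vanishes at p ∈ {-3, -2, 0}; B'(q) = 2q + 4 vanishes at q ∈ {-2}.
Local minima of A (where A''>0): A(-3)=81, A(0)=0. Local minima of B: B(-2)=-4.
So the global minimum of V is A(0) + B(-2) − 3 = 0 − 4 − 3 = -7, attained at (0, -2).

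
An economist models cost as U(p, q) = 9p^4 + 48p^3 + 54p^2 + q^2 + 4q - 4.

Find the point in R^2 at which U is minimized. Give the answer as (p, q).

(-3, -2)

U(p,q) separates as A(p) + B(q) − 4, so its minimum is min A + min B − 4.
A'(p) = 36p(p + 1)(p + 3) vanishes at p ∈ {-3, -1, 0}; B'(q) = 2q + 4 vanishes at q ∈ {-2}.
Local minima of A (where A''>0): A(-3)=-81, A(0)=0. Local minima of B: B(-2)=-4.
So the global minimum of U is A(-3) + B(-2) − 4 = -81 − 4 − 4 = -89, attained at (-3, -2).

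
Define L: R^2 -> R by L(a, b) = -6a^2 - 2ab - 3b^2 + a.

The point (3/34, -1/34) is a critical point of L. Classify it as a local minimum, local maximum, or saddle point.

The Hessian of L is constant: H = [[-12, -2], [-2, -6]].
det(H) = (-12)·(-6) − (-2)² = 68.
det(H) > 0 and tr(H) = -18 < 0, so H is negative definite and the point is a local maximum.

local maximum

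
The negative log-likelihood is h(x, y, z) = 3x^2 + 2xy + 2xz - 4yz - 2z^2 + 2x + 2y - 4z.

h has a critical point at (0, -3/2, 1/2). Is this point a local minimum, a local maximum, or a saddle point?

saddle point

The Hessian is constant: H = [[6, 2, 2], [2, 0, -4], [2, -4, -4]].
Leading principal minors: Δ₁ = 6, Δ₂ = -4, Δ₃ = -112.
The minors fit neither the all-positive nor the alternating-sign pattern, so H is indefinite: a saddle point.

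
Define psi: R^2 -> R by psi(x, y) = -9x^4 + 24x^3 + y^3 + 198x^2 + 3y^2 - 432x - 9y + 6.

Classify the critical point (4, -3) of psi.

The mixed partial ∂²psi/∂x∂y is 0, so the Hessian at any point is diag(psi_xx, psi_yy) = diag(36(-3x^2 + 4x + 11), 6(y + 1)).
At (4, -3): H = diag(-756, -12).
Both eigenvalues are negative, so H is negative definite: a local maximum.

local maximum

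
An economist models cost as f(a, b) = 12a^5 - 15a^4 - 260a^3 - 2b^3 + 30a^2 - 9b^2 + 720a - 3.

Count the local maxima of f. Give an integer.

f separates as a function of a plus a function of b, so ∇f=0 decouples.
∂f/∂a = 60(a - 4)(a - 1)(a + 1)(a + 3) = 0 at a ∈ {-3, -1, 1, 4}; ∂f/∂b = -6b(b + 3) = 0 at b ∈ {-3, 0}.
The Hessian is diagonal: diag(f_aa, f_bb). Second derivatives: f_aa(-3)=-3360, f_aa(-1)=1200, f_aa(1)=-1440, f_aa(4)=6300; f_bb(-3)=18, f_bb(0)=-18.
Local maxima occur where both diagonal entries negative: (-3, 0), (1, 0). Count: 2.

2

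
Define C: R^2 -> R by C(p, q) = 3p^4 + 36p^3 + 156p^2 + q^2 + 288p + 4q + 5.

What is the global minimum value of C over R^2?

C(p,q) separates as A(p) + B(q) + 5, so its minimum is min A + min B + 5.
A'(p) = 12(p + 2)(p + 3)(p + 4) vanishes at p ∈ {-4, -3, -2}; B'(q) = 2q + 4 vanishes at q ∈ {-2}.
Local minima of A (where A''>0): A(-4)=-192, A(-2)=-192. Local minima of B: B(-2)=-4.
So the global minimum of C is A(-4) + B(-2) + 5 = -192 − 4 + 5 = -191, attained at (-4, -2).

-191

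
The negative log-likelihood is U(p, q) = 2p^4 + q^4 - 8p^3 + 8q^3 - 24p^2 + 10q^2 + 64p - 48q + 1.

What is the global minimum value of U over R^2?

-156

U(p,q) separates as A(p) + B(q) + 1, so its minimum is min A + min B + 1.
A'(p) = 8(p - 4)(p - 1)(p + 2) vanishes at p ∈ {-2, 1, 4}; B'(q) = 4(q - 1)(q + 3)(q + 4) vanishes at q ∈ {-4, -3, 1}.
Local minima of A (where A''>0): A(-2)=-128, A(4)=-128. Local minima of B: B(-4)=96, B(1)=-29.
So the global minimum of U is A(-2) + B(1) + 1 = -128 − 29 + 1 = -156, attained at (-2, 1).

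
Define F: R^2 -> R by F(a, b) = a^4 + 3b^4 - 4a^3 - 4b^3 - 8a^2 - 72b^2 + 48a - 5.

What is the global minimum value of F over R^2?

F(a,b) separates as P(a) + Q(b) − 5, so its minimum is min P + min Q − 5.
P'(a) = 4(a - 3)(a - 2)(a + 2) vanishes at a ∈ {-2, 2, 3}; Q'(b) = 12b(b - 4)(b + 3) vanishes at b ∈ {-3, 0, 4}.
Local minima of P (where P''>0): P(-2)=-80, P(3)=45. Local minima of Q: Q(-3)=-297, Q(4)=-640.
So the global minimum of F is P(-2) + Q(4) − 5 = -80 − 640 − 5 = -725, attained at (-2, 4).

-725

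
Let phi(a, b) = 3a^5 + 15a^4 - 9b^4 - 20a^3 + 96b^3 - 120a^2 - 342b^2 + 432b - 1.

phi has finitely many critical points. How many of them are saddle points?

phi separates as a function of a plus a function of b, so ∇phi=0 decouples.
∂phi/∂a = 15a(a - 2)(a + 2)(a + 4) = 0 at a ∈ {-4, -2, 0, 2}; ∂phi/∂b = -36(b - 4)(b - 3)(b - 1) = 0 at b ∈ {1, 3, 4}.
The Hessian is diagonal: diag(phi_aa, phi_bb). Second derivatives: phi_aa(-4)=-720, phi_aa(-2)=240, phi_aa(0)=-240, phi_aa(2)=720; phi_bb(1)=-216, phi_bb(3)=72, phi_bb(4)=-108.
Saddle points occur where the two diagonal entries have opposite signs: (-4, 3), (-2, 1), (-2, 4), (0, 3), (2, 1), (2, 4). Count: 6.

6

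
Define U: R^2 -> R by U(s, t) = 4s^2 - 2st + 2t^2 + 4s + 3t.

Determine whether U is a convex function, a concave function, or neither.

U is quadratic, so its Hessian is the constant matrix H = [[8, -2], [-2, 4]].
det(H) = 28, tr(H) = 12.
det(H) > 0 and tr(H) > 0, so H is positive definite everywhere: convex.

convex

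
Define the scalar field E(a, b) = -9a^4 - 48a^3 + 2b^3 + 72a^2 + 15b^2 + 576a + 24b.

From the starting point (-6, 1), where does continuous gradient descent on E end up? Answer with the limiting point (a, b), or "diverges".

E is separable, so gradient descent decouples: a follows -∂E/∂a, b follows -∂E/∂b.
∂E/∂a = -36(a - 2)(a + 2)(a + 4); at a=-6 this is 2304, so a decreases.
∂E/∂b = 6(b + 1)(b + 4); at b=1 this is 60, so b decreases.
The a-coordinate has no critical point in that direction and runs off to infinity.

diverges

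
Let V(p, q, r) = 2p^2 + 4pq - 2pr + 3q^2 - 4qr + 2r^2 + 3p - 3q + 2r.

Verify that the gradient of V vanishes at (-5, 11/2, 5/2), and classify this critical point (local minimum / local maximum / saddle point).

local minimum

∇V = (4p + 4q - 2r + 3, 4p + 6q - 4r - 3, -2p - 4q + 4r + 2); substituting (-5, 11/2, 5/2) gives ∇V = (0, 0, 0), so (-5, 11/2, 5/2) is indeed a critical point.
The Hessian is constant: H = [[4, 4, -2], [4, 6, -4], [-2, -4, 4]].
Leading principal minors: Δ₁ = 4, Δ₂ = 8, Δ₃ = 8.
All leading minors are positive, so H is positive definite: a local minimum.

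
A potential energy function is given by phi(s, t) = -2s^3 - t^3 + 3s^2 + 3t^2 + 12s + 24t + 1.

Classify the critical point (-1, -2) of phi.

The mixed partial ∂²phi/∂s∂t is 0, so the Hessian at any point is diag(phi_ss, phi_tt) = diag(6(-2s + 1), 6(-t + 1)).
At (-1, -2): H = diag(18, 18).
Both eigenvalues are positive, so H is positive definite: a local minimum.

local minimum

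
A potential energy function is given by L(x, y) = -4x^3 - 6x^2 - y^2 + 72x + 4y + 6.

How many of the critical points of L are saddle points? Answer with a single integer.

1

L separates as a function of x plus a function of y, so ∇L=0 decouples.
∂L/∂x = -12(x - 2)(x + 3) = 0 at x ∈ {-3, 2}; ∂L/∂y = -2(y - 2) = 0 at y ∈ {2}.
The Hessian is diagonal: diag(L_xx, L_yy). Second derivatives: L_xx(-3)=60, L_xx(2)=-60; L_yy(2)=-2.
Saddle points occur where the two diagonal entries have opposite signs: (-3, 2). Count: 1.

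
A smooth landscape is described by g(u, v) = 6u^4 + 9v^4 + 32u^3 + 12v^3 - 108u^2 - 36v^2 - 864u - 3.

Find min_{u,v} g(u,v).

-2313

g(u,v) separates as P(u) + Q(v) − 3, so its minimum is min P + min Q − 3.
P'(u) = 24(u - 3)(u + 3)(u + 4) vanishes at u ∈ {-4, -3, 3}; Q'(v) = 36v(v - 1)(v + 2) vanishes at v ∈ {-2, 0, 1}.
Local minima of P (where P''>0): P(-4)=1216, P(3)=-2214. Local minima of Q: Q(-2)=-96, Q(1)=-15.
So the global minimum of g is P(3) + Q(-2) − 3 = -2214 − 96 − 3 = -2313, attained at (3, -2).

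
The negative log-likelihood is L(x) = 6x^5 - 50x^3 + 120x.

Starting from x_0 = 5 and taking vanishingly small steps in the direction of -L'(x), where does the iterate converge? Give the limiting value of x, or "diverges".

2

L'(x) = 30(x - 2)(x - 1)(x + 1)(x + 2), so L'(5) = 15120.
Gradient descent moves in the -L' direction, i.e. x is decreasing.
The nearest critical point in that direction is x = 2, where L'' = 360 > 0 (a local minimum). The iterate converges there.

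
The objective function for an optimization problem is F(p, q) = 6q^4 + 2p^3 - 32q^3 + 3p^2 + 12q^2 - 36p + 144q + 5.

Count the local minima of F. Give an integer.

2

F separates as a function of p plus a function of q, so ∇F=0 decouples.
∂F/∂p = 6(p - 2)(p + 3) = 0 at p ∈ {-3, 2}; ∂F/∂q = 24(q - 3)(q - 2)(q + 1) = 0 at q ∈ {-1, 2, 3}.
The Hessian is diagonal: diag(F_pp, F_qq). Second derivatives: F_pp(-3)=-30, F_pp(2)=30; F_qq(-1)=288, F_qq(2)=-72, F_qq(3)=96.
Local minima occur where both diagonal entries positive: (2, -1), (2, 3). Count: 2.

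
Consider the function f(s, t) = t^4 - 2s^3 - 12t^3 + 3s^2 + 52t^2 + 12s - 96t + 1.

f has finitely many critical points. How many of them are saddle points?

3

f separates as a function of s plus a function of t, so ∇f=0 decouples.
∂f/∂s = -6(s - 2)(s + 1) = 0 at s ∈ {-1, 2}; ∂f/∂t = 4(t - 4)(t - 3)(t - 2) = 0 at t ∈ {2, 3, 4}.
The Hessian is diagonal: diag(f_ss, f_tt). Second derivatives: f_ss(-1)=18, f_ss(2)=-18; f_tt(2)=8, f_tt(3)=-4, f_tt(4)=8.
Saddle points occur where the two diagonal entries have opposite signs: (-1, 3), (2, 2), (2, 4). Count: 3.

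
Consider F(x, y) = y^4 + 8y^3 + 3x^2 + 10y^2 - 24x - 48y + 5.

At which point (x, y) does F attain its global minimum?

F(x,y) separates as P(x) + Q(y) + 5, so its minimum is min P + min Q + 5.
P'(x) = 6x - 24 vanishes at x ∈ {4}; Q'(y) = 4(y - 1)(y + 3)(y + 4) vanishes at y ∈ {-4, -3, 1}.
Local minima of P (where P''>0): P(4)=-48. Local minima of Q: Q(-4)=96, Q(1)=-29.
So the global minimum of F is P(4) + Q(1) + 5 = -48 − 29 + 5 = -72, attained at (4, 1).

(4, 1)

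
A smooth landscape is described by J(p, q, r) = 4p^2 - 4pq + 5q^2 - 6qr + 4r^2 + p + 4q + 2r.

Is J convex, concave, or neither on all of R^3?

convex

J is quadratic, so its Hessian is the constant matrix H = [[8, -4, 0], [-4, 10, -6], [0, -6, 8]].
Leading principal minors: 8, 64, 224.
All positive ⇒ H ≻ 0 ⇒ convex.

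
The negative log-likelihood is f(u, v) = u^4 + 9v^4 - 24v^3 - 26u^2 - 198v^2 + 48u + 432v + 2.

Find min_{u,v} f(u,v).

-2051

f(u,v) separates as P(u) + Q(v) + 2, so its minimum is min P + min Q + 2.
P'(u) = 4(u - 3)(u - 1)(u + 4) vanishes at u ∈ {-4, 1, 3}; Q'(v) = 36(v - 4)(v - 1)(v + 3) vanishes at v ∈ {-3, 1, 4}.
Local minima of P (where P''>0): P(-4)=-352, P(3)=-9. Local minima of Q: Q(-3)=-1701, Q(4)=-672.
So the global minimum of f is P(-4) + Q(-3) + 2 = -352 − 1701 + 2 = -2051, attained at (-4, -3).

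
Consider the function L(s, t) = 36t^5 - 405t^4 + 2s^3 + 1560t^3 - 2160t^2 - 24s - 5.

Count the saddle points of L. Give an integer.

4

L separates as a function of s plus a function of t, so ∇L=0 decouples.
∂L/∂s = 6(s - 2)(s + 2) = 0 at s ∈ {-2, 2}; ∂L/∂t = 180t(t - 4)(t - 3)(t - 2) = 0 at t ∈ {0, 2, 3, 4}.
The Hessian is diagonal: diag(L_ss, L_tt). Second derivatives: L_ss(-2)=-24, L_ss(2)=24; L_tt(0)=-4320, L_tt(2)=720, L_tt(3)=-540, L_tt(4)=1440.
Saddle points occur where the two diagonal entries have opposite signs: (-2, 2), (-2, 4), (2, 0), (2, 3). Count: 4.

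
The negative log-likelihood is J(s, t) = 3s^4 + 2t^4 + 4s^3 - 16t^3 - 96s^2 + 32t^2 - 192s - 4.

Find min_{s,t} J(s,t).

J(s,t) separates as P(s) + Q(t) − 4, so its minimum is min P + min Q − 4.
P'(s) = 12(s - 4)(s + 1)(s + 4) vanishes at s ∈ {-4, -1, 4}; Q'(t) = 8t(t - 4)(t - 2) vanishes at t ∈ {0, 2, 4}.
Local minima of P (where P''>0): P(-4)=-256, P(4)=-1280. Local minima of Q: Q(0)=0, Q(4)=0.
So the global minimum of J is P(4) + Q(0) − 4 = -1280 + 0 − 4 = -1284, attained at (4, 0).

-1284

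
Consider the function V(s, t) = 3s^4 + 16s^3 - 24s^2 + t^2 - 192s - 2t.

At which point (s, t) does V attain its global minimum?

V(s,t) separates as P(s) + Q(t), so its minimum is min P + min Q.
P'(s) = 12(s - 2)(s + 2)(s + 4) vanishes at s ∈ {-4, -2, 2}; Q'(t) = 2(t - 1) vanishes at t ∈ {1}.
Local minima of P (where P''>0): P(-4)=128, P(2)=-304. Local minima of Q: Q(1)=-1.
So the global minimum of V is P(2) + Q(1) = -304 − 1 = -305, attained at (2, 1).

(2, 1)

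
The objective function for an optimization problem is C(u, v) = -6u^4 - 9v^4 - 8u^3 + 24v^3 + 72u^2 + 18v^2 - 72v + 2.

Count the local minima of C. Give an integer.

C separates as a function of u plus a function of v, so ∇C=0 decouples.
∂C/∂u = -24u(u - 2)(u + 3) = 0 at u ∈ {-3, 0, 2}; ∂C/∂v = -36(v - 2)(v - 1)(v + 1) = 0 at v ∈ {-1, 1, 2}.
The Hessian is diagonal: diag(C_uu, C_vv). Second derivatives: C_uu(-3)=-360, C_uu(0)=144, C_uu(2)=-240; C_vv(-1)=-216, C_vv(1)=72, C_vv(2)=-108.
Local minima occur where both diagonal entries positive: (0, 1). Count: 1.

1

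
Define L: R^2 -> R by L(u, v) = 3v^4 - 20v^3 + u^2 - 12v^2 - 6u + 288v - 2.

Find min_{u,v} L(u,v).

-427

L(u,v) separates as P(u) + Q(v) − 2, so its minimum is min P + min Q − 2.
P'(u) = 2u - 6 vanishes at u ∈ {3}; Q'(v) = 12(v - 4)(v - 3)(v + 2) vanishes at v ∈ {-2, 3, 4}.
Local minima of P (where P''>0): P(3)=-9. Local minima of Q: Q(-2)=-416, Q(4)=448.
So the global minimum of L is P(3) + Q(-2) − 2 = -9 − 416 − 2 = -427, attained at (3, -2).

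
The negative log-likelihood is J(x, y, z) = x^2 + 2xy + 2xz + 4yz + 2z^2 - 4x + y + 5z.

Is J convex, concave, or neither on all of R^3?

neither

J is quadratic, so its Hessian is the constant matrix H = [[2, 2, 2], [2, 0, 4], [2, 4, 4]].
Leading principal minors: 2, -4, -16.
Neither pattern holds ⇒ H is indefinite ⇒ neither convex nor concave.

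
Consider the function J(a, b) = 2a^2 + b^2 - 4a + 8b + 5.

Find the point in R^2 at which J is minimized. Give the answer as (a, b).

J(a,b) separates as P(a) + Q(b) + 5, so its minimum is min P + min Q + 5.
P'(a) = 4a - 4 vanishes at a ∈ {1}; Q'(b) = 2b + 8 vanishes at b ∈ {-4}.
Local minima of P (where P''>0): P(1)=-2. Local minima of Q: Q(-4)=-16.
So the global minimum of J is P(1) + Q(-4) + 5 = -2 − 16 + 5 = -13, attained at (1, -4).

(1, -4)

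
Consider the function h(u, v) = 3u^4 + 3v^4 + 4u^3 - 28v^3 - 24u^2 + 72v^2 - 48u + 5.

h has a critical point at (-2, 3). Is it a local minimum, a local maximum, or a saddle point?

The mixed partial ∂²h/∂u∂v is 0, so the Hessian at any point is diag(h_uu, h_vv) = diag(12(3u^2 + 2u - 4), 12(3v^2 - 14v + 12)).
At (-2, 3): H = diag(48, -36).
The eigenvalues have opposite signs, so H is indefinite: a saddle point.

saddle point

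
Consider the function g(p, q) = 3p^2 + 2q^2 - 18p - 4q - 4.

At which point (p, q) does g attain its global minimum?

(3, 1)

g(p,q) separates as A(p) + B(q) − 4, so its minimum is min A + min B − 4.
A'(p) = 6p - 18 vanishes at p ∈ {3}; B'(q) = 4q - 4 vanishes at q ∈ {1}.
Local minima of A (where A''>0): A(3)=-27. Local minima of B: B(1)=-2.
So the global minimum of g is A(3) + B(1) − 4 = -27 − 2 − 4 = -33, attained at (3, 1).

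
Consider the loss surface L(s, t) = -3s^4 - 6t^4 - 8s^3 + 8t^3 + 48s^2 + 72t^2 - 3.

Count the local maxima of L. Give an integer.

L separates as a function of s plus a function of t, so ∇L=0 decouples.
∂L/∂s = -12s(s - 2)(s + 4) = 0 at s ∈ {-4, 0, 2}; ∂L/∂t = -24t(t - 3)(t + 2) = 0 at t ∈ {-2, 0, 3}.
The Hessian is diagonal: diag(L_ss, L_tt). Second derivatives: L_ss(-4)=-288, L_ss(0)=96, L_ss(2)=-144; L_tt(-2)=-240, L_tt(0)=144, L_tt(3)=-360.
Local maxima occur where both diagonal entries negative: (-4, -2), (-4, 3), (2, -2), (2, 3). Count: 4.

4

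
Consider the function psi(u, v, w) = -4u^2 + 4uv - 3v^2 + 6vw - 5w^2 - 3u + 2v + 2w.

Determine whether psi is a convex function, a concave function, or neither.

psi is quadratic, so its Hessian is the constant matrix H = [[-8, 4, 0], [4, -6, 6], [0, 6, -10]].
Leading principal minors: -8, 32, -32.
Signs alternate −, +, − ⇒ H ≺ 0 ⇒ concave.

concave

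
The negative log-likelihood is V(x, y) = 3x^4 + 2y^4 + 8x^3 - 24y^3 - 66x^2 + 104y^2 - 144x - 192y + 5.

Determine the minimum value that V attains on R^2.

V(x,y) separates as P(x) + Q(y) + 5, so its minimum is min P + min Q + 5.
P'(x) = 12(x - 3)(x + 1)(x + 4) vanishes at x ∈ {-4, -1, 3}; Q'(y) = 8(y - 4)(y - 3)(y - 2) vanishes at y ∈ {2, 3, 4}.
Local minima of P (where P''>0): P(-4)=-224, P(3)=-567. Local minima of Q: Q(2)=-128, Q(4)=-128.
So the global minimum of V is P(3) + Q(2) + 5 = -567 − 128 + 5 = -690, attained at (3, 2).

-690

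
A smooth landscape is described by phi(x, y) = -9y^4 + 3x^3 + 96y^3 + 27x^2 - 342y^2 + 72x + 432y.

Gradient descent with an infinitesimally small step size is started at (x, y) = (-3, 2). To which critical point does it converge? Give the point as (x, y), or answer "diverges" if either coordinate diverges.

phi is separable, so gradient descent decouples: x follows -∂phi/∂x, y follows -∂phi/∂y.
∂phi/∂x = 9(x + 2)(x + 4); at x=-3 this is -9, so x increases.
∂phi/∂y = -36(y - 4)(y - 3)(y - 1); at y=2 this is -72, so y increases.
x converges to its nearest critical value -2 (a local min of the x-part); y converges to 3. The iterate converges to (-2, 3).

(-2, 3)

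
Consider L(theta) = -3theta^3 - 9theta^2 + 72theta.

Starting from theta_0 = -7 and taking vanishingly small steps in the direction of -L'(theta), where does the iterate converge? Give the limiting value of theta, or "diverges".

-4

L'(theta) = -9(theta - 2)(theta + 4), so L'(-7) = -243.
Gradient descent moves in the -L' direction, i.e. theta is increasing.
The nearest critical point in that direction is theta = -4, where L'' = 54 > 0 (a local minimum). The iterate converges there.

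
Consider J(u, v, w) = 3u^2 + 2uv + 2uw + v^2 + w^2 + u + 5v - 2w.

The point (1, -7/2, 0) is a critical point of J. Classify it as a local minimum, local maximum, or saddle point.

local minimum

The Hessian is constant: H = [[6, 2, 2], [2, 2, 0], [2, 0, 2]].
Leading principal minors: Δ₁ = 6, Δ₂ = 8, Δ₃ = 8.
All leading minors are positive, so H is positive definite: a local minimum.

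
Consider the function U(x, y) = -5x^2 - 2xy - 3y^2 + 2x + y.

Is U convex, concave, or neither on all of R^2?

U is quadratic, so its Hessian is the constant matrix H = [[-10, -2], [-2, -6]].
det(H) = 56, tr(H) = -16.
det(H) > 0 and tr(H) < 0, so H is negative definite everywhere: concave.

concave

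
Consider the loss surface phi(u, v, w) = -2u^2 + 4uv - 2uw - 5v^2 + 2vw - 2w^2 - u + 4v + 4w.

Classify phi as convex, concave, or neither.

phi is quadratic, so its Hessian is the constant matrix H = [[-4, 4, -2], [4, -10, 2], [-2, 2, -4]].
Leading principal minors: -4, 24, -72.
Signs alternate −, +, − ⇒ H ≺ 0 ⇒ concave.

concave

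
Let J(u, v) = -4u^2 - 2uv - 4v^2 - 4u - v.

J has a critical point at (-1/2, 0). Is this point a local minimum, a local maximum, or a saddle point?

local maximum

The Hessian of J is constant: H = [[-8, -2], [-2, -8]].
det(H) = (-8)·(-8) − (-2)² = 60.
det(H) > 0 and tr(H) = -16 < 0, so H is negative definite and the point is a local maximum.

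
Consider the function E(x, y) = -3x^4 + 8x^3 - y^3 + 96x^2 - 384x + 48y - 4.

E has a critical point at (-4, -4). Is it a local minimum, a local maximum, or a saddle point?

The mixed partial ∂²E/∂x∂y is 0, so the Hessian at any point is diag(E_xx, E_yy) = diag(12(-3x^2 + 4x + 16), -6y).
At (-4, -4): H = diag(-576, 24).
The eigenvalues have opposite signs, so H is indefinite: a saddle point.

saddle point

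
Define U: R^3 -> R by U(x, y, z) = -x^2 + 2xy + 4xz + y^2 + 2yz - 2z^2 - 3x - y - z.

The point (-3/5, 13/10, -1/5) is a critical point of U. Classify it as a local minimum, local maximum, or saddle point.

The Hessian is constant: H = [[-2, 2, 4], [2, 2, 2], [4, 2, -4]].
Leading principal minors: Δ₁ = -2, Δ₂ = -8, Δ₃ = 40.
The minors fit neither the all-positive nor the alternating-sign pattern, so H is indefinite: a saddle point.

saddle point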